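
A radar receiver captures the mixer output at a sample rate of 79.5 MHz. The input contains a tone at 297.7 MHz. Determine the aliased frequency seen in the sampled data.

20.3 MHz

297.7 MHz mod fs = 59.2 MHz.
59.2 MHz > fs/2 = 39.75 MHz, folds to fs − 59.2 MHz = 20.3 MHz.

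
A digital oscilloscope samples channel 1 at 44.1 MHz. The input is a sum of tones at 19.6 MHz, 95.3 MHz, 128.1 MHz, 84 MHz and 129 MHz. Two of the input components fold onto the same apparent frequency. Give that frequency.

fs/2 = 22.05 MHz.
19.6 MHz ≤ fs/2 = 22.05 MHz, passes unchanged.
95.3 MHz mod fs = 7.1 MHz.
7.1 MHz ≤ fs/2 = 22.05 MHz, appears at 7.1 MHz.
128.1 MHz mod fs = 39.9 MHz.
39.9 MHz > fs/2 = 22.05 MHz, folds to fs − 39.9 MHz = 4.2 MHz.
84 MHz mod fs = 39.9 MHz.
39.9 MHz > fs/2 = 22.05 MHz, folds to fs − 39.9 MHz = 4.2 MHz.
129 MHz mod fs = 40.8 MHz.
40.8 MHz > fs/2 = 22.05 MHz, folds to fs − 40.8 MHz = 3.3 MHz.
84 MHz and 128.1 MHz both map to 4.2 MHz.

4.2 MHz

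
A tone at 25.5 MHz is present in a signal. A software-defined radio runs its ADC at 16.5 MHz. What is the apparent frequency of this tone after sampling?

7.5 MHz

25.5 MHz mod fs = 9 MHz.
9 MHz > fs/2 = 8.25 MHz, folds to fs − 9 MHz = 7.5 MHz.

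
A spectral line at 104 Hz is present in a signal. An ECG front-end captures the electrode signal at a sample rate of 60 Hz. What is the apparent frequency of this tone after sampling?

16 Hz

104 Hz mod fs = 44 Hz.
44 Hz > fs/2 = 30 Hz, folds to fs − 44 Hz = 16 Hz.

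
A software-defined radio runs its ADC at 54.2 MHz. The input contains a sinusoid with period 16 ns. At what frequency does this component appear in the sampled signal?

8.3 MHz

T = 16 ns → f = 1/T = 62.5 MHz.
62.5 MHz mod fs = 8.3 MHz.
8.3 MHz ≤ fs/2 = 27.1 MHz, appears at 8.3 MHz.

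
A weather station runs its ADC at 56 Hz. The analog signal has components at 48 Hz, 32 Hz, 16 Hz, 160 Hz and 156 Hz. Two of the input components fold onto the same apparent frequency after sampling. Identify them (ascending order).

48 Hz, 160 Hz

fs/2 = 28 Hz.
48 Hz > fs/2 = 28 Hz, folds to fs − 48 Hz = 8 Hz.
32 Hz > fs/2 = 28 Hz, folds to fs − 32 Hz = 24 Hz.
16 Hz ≤ fs/2 = 28 Hz, passes unchanged.
160 Hz mod fs = 48 Hz.
48 Hz > fs/2 = 28 Hz, folds to fs − 48 Hz = 8 Hz.
156 Hz mod fs = 44 Hz.
44 Hz > fs/2 = 28 Hz, folds to fs − 44 Hz = 12 Hz.
48 Hz and 160 Hz both map to 8 Hz.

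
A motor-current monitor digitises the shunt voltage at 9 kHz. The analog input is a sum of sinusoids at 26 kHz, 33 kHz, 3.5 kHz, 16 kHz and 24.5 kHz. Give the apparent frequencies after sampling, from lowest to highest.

fs/2 = 4.5 kHz.
26 kHz mod fs = 8 kHz.
8 kHz > fs/2 = 4.5 kHz, folds to fs − 8 kHz = 1 kHz.
33 kHz mod fs = 6 kHz.
6 kHz > fs/2 = 4.5 kHz, folds to fs − 6 kHz = 3 kHz.
3.5 kHz ≤ fs/2 = 4.5 kHz, passes unchanged.
16 kHz mod fs = 7 kHz.
7 kHz > fs/2 = 4.5 kHz, folds to fs − 7 kHz = 2 kHz.
24.5 kHz mod fs = 6.5 kHz.
6.5 kHz > fs/2 = 4.5 kHz, folds to fs − 6.5 kHz = 2.5 kHz.
Distinct values: {1 kHz, 2 kHz, 2.5 kHz, 3 kHz, 3.5 kHz}.

1 kHz, 2 kHz, 2.5 kHz, 3 kHz, 3.5 kHz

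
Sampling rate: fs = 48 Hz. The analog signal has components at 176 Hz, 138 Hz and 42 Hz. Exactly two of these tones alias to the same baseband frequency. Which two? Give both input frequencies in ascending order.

42 Hz, 138 Hz

fs/2 = 24 Hz.
176 Hz mod fs = 32 Hz.
32 Hz > fs/2 = 24 Hz, folds to fs − 32 Hz = 16 Hz.
138 Hz mod fs = 42 Hz.
42 Hz > fs/2 = 24 Hz, folds to fs − 42 Hz = 6 Hz.
42 Hz > fs/2 = 24 Hz, folds to fs − 42 Hz = 6 Hz.
42 Hz and 138 Hz both map to 6 Hz.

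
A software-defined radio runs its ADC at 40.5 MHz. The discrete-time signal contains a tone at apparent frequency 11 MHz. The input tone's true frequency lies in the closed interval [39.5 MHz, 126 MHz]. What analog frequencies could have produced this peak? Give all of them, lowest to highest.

51.5 MHz, 70 MHz, 92 MHz, 110.5 MHz

Frequencies that alias to 11 MHz are k·fs ± 11 MHz for integer k ≥ 0.
k=0: 11 MHz.
k=1: 29.5 MHz, 51.5 MHz.
k=2: 70 MHz, 92 MHz.
k=3: 110.5 MHz, 132.5 MHz.
k=4: 151 MHz, 173 MHz.
Within [39.5 MHz, 126 MHz]: 51.5 MHz, 70 MHz, 92 MHz, 110.5 MHz.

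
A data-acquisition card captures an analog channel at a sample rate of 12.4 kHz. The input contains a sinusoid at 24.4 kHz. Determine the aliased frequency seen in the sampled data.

0.4 kHz

24.4 kHz mod fs = 12 kHz.
12 kHz > fs/2 = 6.2 kHz, folds to fs − 12 kHz = 0.4 kHz.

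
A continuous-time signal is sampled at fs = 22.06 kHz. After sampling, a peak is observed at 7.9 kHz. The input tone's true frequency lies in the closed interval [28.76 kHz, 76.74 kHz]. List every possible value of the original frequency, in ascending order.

29.96 kHz, 36.22 kHz, 52.02 kHz, 58.28 kHz, 74.08 kHz

Frequencies that alias to 7.9 kHz are k·fs ± 7.9 kHz for integer k ≥ 0.
k=0: 7.9 kHz.
k=1: 14.16 kHz, 29.96 kHz.
k=2: 36.22 kHz, 52.02 kHz.
k=3: 58.28 kHz, 74.08 kHz.
k=4: 80.34 kHz, 96.14 kHz.
Within [28.76 kHz, 76.74 kHz]: 29.96 kHz, 36.22 kHz, 52.02 kHz, 58.28 kHz, 74.08 kHz.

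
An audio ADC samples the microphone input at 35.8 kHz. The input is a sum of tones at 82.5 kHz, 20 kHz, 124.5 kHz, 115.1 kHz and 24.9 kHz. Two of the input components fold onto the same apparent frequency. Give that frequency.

fs/2 = 17.9 kHz.
82.5 kHz mod fs = 10.9 kHz.
10.9 kHz ≤ fs/2 = 17.9 kHz, appears at 10.9 kHz.
20 kHz > fs/2 = 17.9 kHz, folds to fs − 20 kHz = 15.8 kHz.
124.5 kHz mod fs = 17.1 kHz.
17.1 kHz ≤ fs/2 = 17.9 kHz, appears at 17.1 kHz.
115.1 kHz mod fs = 7.7 kHz.
7.7 kHz ≤ fs/2 = 17.9 kHz, appears at 7.7 kHz.
24.9 kHz > fs/2 = 17.9 kHz, folds to fs − 24.9 kHz = 10.9 kHz.
24.9 kHz and 82.5 kHz both map to 10.9 kHz.

10.9 kHz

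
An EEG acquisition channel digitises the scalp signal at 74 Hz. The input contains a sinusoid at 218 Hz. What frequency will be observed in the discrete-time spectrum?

4 Hz

218 Hz mod fs = 70 Hz.
70 Hz > fs/2 = 37 Hz, folds to fs − 70 Hz = 4 Hz.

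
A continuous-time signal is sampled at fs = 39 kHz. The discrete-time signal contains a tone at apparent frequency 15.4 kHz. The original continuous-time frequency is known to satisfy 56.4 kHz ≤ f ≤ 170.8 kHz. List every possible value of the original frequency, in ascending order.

62.6 kHz, 93.4 kHz, 101.6 kHz, 132.4 kHz, 140.6 kHz

Frequencies that alias to 15.4 kHz are k·fs ± 15.4 kHz for integer k ≥ 0.
k=0: 15.4 kHz.
k=1: 23.6 kHz, 54.4 kHz.
k=2: 62.6 kHz, 93.4 kHz.
k=3: 101.6 kHz, 132.4 kHz.
k=4: 140.6 kHz, 171.4 kHz.
k=5: 179.6 kHz, 210.4 kHz.
Within [56.4 kHz, 170.8 kHz]: 62.6 kHz, 93.4 kHz, 101.6 kHz, 132.4 kHz, 140.6 kHz.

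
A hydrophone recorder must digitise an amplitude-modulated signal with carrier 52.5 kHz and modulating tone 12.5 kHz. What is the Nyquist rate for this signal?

130 kHz

AM sidebands sit at fc ± fm = 40 kHz and 65 kHz.
Highest-frequency component: 65 kHz.
Nyquist rate = 2 × 65 kHz = 130 kHz.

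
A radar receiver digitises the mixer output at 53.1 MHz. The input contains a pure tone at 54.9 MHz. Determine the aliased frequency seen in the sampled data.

1.8 MHz

54.9 MHz mod fs = 1.8 MHz.
1.8 MHz ≤ fs/2 = 26.55 MHz, appears at 1.8 MHz.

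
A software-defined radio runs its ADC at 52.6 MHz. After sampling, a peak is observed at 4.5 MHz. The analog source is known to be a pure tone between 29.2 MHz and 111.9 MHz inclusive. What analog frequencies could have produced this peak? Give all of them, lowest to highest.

Frequencies that alias to 4.5 MHz are k·fs ± 4.5 MHz for integer k ≥ 0.
k=0: 4.5 MHz.
k=1: 48.1 MHz, 57.1 MHz.
k=2: 100.7 MHz, 109.7 MHz.
k=3: 153.3 MHz, 162.3 MHz.
Within [29.2 MHz, 111.9 MHz]: 48.1 MHz, 57.1 MHz, 100.7 MHz, 109.7 MHz.

48.1 MHz, 57.1 MHz, 100.7 MHz, 109.7 MHz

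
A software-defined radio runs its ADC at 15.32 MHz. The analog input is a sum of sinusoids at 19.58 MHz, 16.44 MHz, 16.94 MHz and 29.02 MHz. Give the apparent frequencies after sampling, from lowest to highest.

1.12 MHz, 1.62 MHz, 4.26 MHz

fs/2 = 7.66 MHz.
19.58 MHz mod fs = 4.26 MHz.
4.26 MHz ≤ fs/2 = 7.66 MHz, appears at 4.26 MHz.
16.44 MHz mod fs = 1.12 MHz.
1.12 MHz ≤ fs/2 = 7.66 MHz, appears at 1.12 MHz.
16.94 MHz mod fs = 1.62 MHz.
1.62 MHz ≤ fs/2 = 7.66 MHz, appears at 1.62 MHz.
29.02 MHz mod fs = 13.7 MHz.
13.7 MHz > fs/2 = 7.66 MHz, folds to fs − 13.7 MHz = 1.62 MHz.
Distinct values: {1.12 MHz, 1.62 MHz, 4.26 MHz}.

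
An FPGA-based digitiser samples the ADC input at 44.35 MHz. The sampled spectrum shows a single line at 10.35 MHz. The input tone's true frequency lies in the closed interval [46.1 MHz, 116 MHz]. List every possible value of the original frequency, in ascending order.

54.7 MHz, 78.35 MHz, 99.05 MHz

Frequencies that alias to 10.35 MHz are k·fs ± 10.35 MHz for integer k ≥ 0.
k=0: 10.35 MHz.
k=1: 34 MHz, 54.7 MHz.
k=2: 78.35 MHz, 99.05 MHz.
k=3: 122.7 MHz, 143.4 MHz.
Within [46.1 MHz, 116 MHz]: 54.7 MHz, 78.35 MHz, 99.05 MHz.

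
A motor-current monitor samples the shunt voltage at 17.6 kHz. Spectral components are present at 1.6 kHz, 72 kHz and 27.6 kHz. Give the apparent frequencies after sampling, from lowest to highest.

fs/2 = 8.8 kHz.
1.6 kHz ≤ fs/2 = 8.8 kHz, passes unchanged.
72 kHz mod fs = 1.6 kHz.
1.6 kHz ≤ fs/2 = 8.8 kHz, appears at 1.6 kHz.
27.6 kHz mod fs = 10 kHz.
10 kHz > fs/2 = 8.8 kHz, folds to fs − 10 kHz = 7.6 kHz.
Distinct values: {1.6 kHz, 7.6 kHz}.

1.6 kHz, 7.6 kHz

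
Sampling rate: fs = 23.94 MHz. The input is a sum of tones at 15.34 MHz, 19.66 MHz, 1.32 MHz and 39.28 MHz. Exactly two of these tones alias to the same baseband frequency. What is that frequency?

8.6 MHz

fs/2 = 11.97 MHz.
15.34 MHz > fs/2 = 11.97 MHz, folds to fs − 15.34 MHz = 8.6 MHz.
19.66 MHz > fs/2 = 11.97 MHz, folds to fs − 19.66 MHz = 4.28 MHz.
1.32 MHz ≤ fs/2 = 11.97 MHz, passes unchanged.
39.28 MHz mod fs = 15.34 MHz.
15.34 MHz > fs/2 = 11.97 MHz, folds to fs − 15.34 MHz = 8.6 MHz.
15.34 MHz and 39.28 MHz both map to 8.6 MHz.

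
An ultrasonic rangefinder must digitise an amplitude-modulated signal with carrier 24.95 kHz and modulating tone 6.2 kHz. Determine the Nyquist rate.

AM sidebands sit at fc ± fm = 18.75 kHz and 31.15 kHz.
Highest-frequency component: 31.15 kHz.
Nyquist rate = 2 × 31.15 kHz = 62.3 kHz.

62.3 kHz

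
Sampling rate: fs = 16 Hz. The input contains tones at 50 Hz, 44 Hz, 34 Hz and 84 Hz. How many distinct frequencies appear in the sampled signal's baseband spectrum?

2

fs/2 = 8 Hz.
50 Hz mod fs = 2 Hz.
2 Hz ≤ fs/2 = 8 Hz, appears at 2 Hz.
44 Hz mod fs = 12 Hz.
12 Hz > fs/2 = 8 Hz, folds to fs − 12 Hz = 4 Hz.
34 Hz mod fs = 2 Hz.
2 Hz ≤ fs/2 = 8 Hz, appears at 2 Hz.
84 Hz mod fs = 4 Hz.
4 Hz ≤ fs/2 = 8 Hz, appears at 4 Hz.
Distinct values: {2 Hz, 4 Hz} → 2.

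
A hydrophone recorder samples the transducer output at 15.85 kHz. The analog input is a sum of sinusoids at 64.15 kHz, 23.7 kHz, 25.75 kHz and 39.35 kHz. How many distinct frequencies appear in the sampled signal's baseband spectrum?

fs/2 = 7.925 kHz.
64.15 kHz mod fs = 0.75 kHz.
0.75 kHz ≤ fs/2 = 7.925 kHz, appears at 0.75 kHz.
23.7 kHz mod fs = 7.85 kHz.
7.85 kHz ≤ fs/2 = 7.925 kHz, appears at 7.85 kHz.
25.75 kHz mod fs = 9.9 kHz.
9.9 kHz > fs/2 = 7.925 kHz, folds to fs − 9.9 kHz = 5.95 kHz.
39.35 kHz mod fs = 7.65 kHz.
7.65 kHz ≤ fs/2 = 7.925 kHz, appears at 7.65 kHz.
Distinct values: {0.75 kHz, 5.95 kHz, 7.65 kHz, 7.85 kHz} → 4.

4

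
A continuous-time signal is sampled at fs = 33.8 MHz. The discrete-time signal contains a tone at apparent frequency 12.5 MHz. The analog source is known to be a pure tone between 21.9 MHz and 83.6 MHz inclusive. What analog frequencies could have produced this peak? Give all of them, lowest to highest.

Frequencies that alias to 12.5 MHz are k·fs ± 12.5 MHz for integer k ≥ 0.
k=0: 12.5 MHz.
k=1: 21.3 MHz, 46.3 MHz.
k=2: 55.1 MHz, 80.1 MHz.
k=3: 88.9 MHz, 113.9 MHz.
Within [21.9 MHz, 83.6 MHz]: 46.3 MHz, 55.1 MHz, 80.1 MHz.

46.3 MHz, 55.1 MHz, 80.1 MHz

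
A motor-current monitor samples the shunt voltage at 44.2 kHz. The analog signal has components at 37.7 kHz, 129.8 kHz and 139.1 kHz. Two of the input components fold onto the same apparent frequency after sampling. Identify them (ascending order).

37.7 kHz, 139.1 kHz

fs/2 = 22.1 kHz.
37.7 kHz > fs/2 = 22.1 kHz, folds to fs − 37.7 kHz = 6.5 kHz.
129.8 kHz mod fs = 41.4 kHz.
41.4 kHz > fs/2 = 22.1 kHz, folds to fs − 41.4 kHz = 2.8 kHz.
139.1 kHz mod fs = 6.5 kHz.
6.5 kHz ≤ fs/2 = 22.1 kHz, appears at 6.5 kHz.
37.7 kHz and 139.1 kHz both map to 6.5 kHz.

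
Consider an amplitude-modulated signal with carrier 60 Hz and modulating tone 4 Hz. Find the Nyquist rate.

AM sidebands sit at fc ± fm = 56 Hz and 64 Hz.
Highest-frequency component: 64 Hz.
Nyquist rate = 2 × 64 Hz = 128 Hz.

128 Hz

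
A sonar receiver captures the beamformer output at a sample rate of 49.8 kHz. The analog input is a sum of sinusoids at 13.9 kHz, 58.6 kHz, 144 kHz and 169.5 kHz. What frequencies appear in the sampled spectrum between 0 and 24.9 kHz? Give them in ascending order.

5.4 kHz, 8.8 kHz, 13.9 kHz, 20.1 kHz

fs/2 = 24.9 kHz.
13.9 kHz ≤ fs/2 = 24.9 kHz, passes unchanged.
58.6 kHz mod fs = 8.8 kHz.
8.8 kHz ≤ fs/2 = 24.9 kHz, appears at 8.8 kHz.
144 kHz mod fs = 44.4 kHz.
44.4 kHz > fs/2 = 24.9 kHz, folds to fs − 44.4 kHz = 5.4 kHz.
169.5 kHz mod fs = 20.1 kHz.
20.1 kHz ≤ fs/2 = 24.9 kHz, appears at 20.1 kHz.
Distinct values: {5.4 kHz, 8.8 kHz, 13.9 kHz, 20.1 kHz}.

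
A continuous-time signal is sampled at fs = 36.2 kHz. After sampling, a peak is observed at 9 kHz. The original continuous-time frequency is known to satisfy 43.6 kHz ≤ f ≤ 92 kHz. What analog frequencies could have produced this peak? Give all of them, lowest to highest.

45.2 kHz, 63.4 kHz, 81.4 kHz

Frequencies that alias to 9 kHz are k·fs ± 9 kHz for integer k ≥ 0.
k=0: 9 kHz.
k=1: 27.2 kHz, 45.2 kHz.
k=2: 63.4 kHz, 81.4 kHz.
k=3: 99.6 kHz, 117.6 kHz.
Within [43.6 kHz, 92 kHz]: 45.2 kHz, 63.4 kHz, 81.4 kHz.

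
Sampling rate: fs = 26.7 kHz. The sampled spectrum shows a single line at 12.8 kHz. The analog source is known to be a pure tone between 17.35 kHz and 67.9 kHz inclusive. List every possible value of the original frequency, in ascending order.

39.5 kHz, 40.6 kHz, 66.2 kHz, 67.3 kHz

Frequencies that alias to 12.8 kHz are k·fs ± 12.8 kHz for integer k ≥ 0.
k=0: 12.8 kHz.
k=1: 13.9 kHz, 39.5 kHz.
k=2: 40.6 kHz, 66.2 kHz.
k=3: 67.3 kHz, 92.9 kHz.
k=4: 94 kHz, 119.6 kHz.
Within [17.35 kHz, 67.9 kHz]: 39.5 kHz, 40.6 kHz, 66.2 kHz, 67.3 kHz.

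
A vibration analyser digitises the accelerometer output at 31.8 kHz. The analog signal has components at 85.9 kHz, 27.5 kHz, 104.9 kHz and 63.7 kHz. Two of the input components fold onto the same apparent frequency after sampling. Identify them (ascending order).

fs/2 = 15.9 kHz.
85.9 kHz mod fs = 22.3 kHz.
22.3 kHz > fs/2 = 15.9 kHz, folds to fs − 22.3 kHz = 9.5 kHz.
27.5 kHz > fs/2 = 15.9 kHz, folds to fs − 27.5 kHz = 4.3 kHz.
104.9 kHz mod fs = 9.5 kHz.
9.5 kHz ≤ fs/2 = 15.9 kHz, appears at 9.5 kHz.
63.7 kHz mod fs = 0.1 kHz.
0.1 kHz ≤ fs/2 = 15.9 kHz, appears at 0.1 kHz.
85.9 kHz and 104.9 kHz both map to 9.5 kHz.

85.9 kHz, 104.9 kHz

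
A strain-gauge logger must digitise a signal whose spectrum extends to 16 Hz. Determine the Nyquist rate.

Nyquist rate = 2 × 16 Hz = 32 Hz.

32 Hz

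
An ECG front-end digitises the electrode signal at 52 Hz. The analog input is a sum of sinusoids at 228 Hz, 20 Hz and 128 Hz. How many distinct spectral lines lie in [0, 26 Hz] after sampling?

2

fs/2 = 26 Hz.
228 Hz mod fs = 20 Hz.
20 Hz ≤ fs/2 = 26 Hz, appears at 20 Hz.
20 Hz ≤ fs/2 = 26 Hz, passes unchanged.
128 Hz mod fs = 24 Hz.
24 Hz ≤ fs/2 = 26 Hz, appears at 24 Hz.
Distinct values: {20 Hz, 24 Hz} → 2.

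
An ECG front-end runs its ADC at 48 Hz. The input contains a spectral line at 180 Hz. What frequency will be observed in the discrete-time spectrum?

180 Hz mod fs = 36 Hz.
36 Hz > fs/2 = 24 Hz, folds to fs − 36 Hz = 12 Hz.

12 Hz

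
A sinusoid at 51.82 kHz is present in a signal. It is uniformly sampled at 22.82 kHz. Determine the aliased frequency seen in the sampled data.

51.82 kHz mod fs = 6.18 kHz.
6.18 kHz ≤ fs/2 = 11.41 kHz, appears at 6.18 kHz.

6.18 kHz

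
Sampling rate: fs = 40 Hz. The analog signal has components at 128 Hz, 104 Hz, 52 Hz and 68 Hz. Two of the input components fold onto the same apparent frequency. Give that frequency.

fs/2 = 20 Hz.
128 Hz mod fs = 8 Hz.
8 Hz ≤ fs/2 = 20 Hz, appears at 8 Hz.
104 Hz mod fs = 24 Hz.
24 Hz > fs/2 = 20 Hz, folds to fs − 24 Hz = 16 Hz.
52 Hz mod fs = 12 Hz.
12 Hz ≤ fs/2 = 20 Hz, appears at 12 Hz.
68 Hz mod fs = 28 Hz.
28 Hz > fs/2 = 20 Hz, folds to fs − 28 Hz = 12 Hz.
52 Hz and 68 Hz both map to 12 Hz.

12 Hz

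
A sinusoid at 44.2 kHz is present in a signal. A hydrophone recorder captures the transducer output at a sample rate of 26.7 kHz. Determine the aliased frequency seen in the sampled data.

9.2 kHz

44.2 kHz mod fs = 17.5 kHz.
17.5 kHz > fs/2 = 13.35 kHz, folds to fs − 17.5 kHz = 9.2 kHz.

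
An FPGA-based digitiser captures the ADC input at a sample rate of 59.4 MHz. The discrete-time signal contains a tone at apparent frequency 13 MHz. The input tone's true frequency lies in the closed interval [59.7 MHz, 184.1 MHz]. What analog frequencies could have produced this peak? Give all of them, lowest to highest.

Frequencies that alias to 13 MHz are k·fs ± 13 MHz for integer k ≥ 0.
k=0: 13 MHz.
k=1: 46.4 MHz, 72.4 MHz.
k=2: 105.8 MHz, 131.8 MHz.
k=3: 165.2 MHz, 191.2 MHz.
k=4: 224.6 MHz, 250.6 MHz.
Within [59.7 MHz, 184.1 MHz]: 72.4 MHz, 105.8 MHz, 131.8 MHz, 165.2 MHz.

72.4 MHz, 105.8 MHz, 131.8 MHz, 165.2 MHz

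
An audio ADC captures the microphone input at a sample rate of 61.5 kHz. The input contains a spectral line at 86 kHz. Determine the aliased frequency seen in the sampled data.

24.5 kHz

86 kHz mod fs = 24.5 kHz.
24.5 kHz ≤ fs/2 = 30.75 kHz, appears at 24.5 kHz.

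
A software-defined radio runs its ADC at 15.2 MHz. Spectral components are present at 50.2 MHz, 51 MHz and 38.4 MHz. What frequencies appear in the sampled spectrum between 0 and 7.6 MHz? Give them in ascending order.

fs/2 = 7.6 MHz.
50.2 MHz mod fs = 4.6 MHz.
4.6 MHz ≤ fs/2 = 7.6 MHz, appears at 4.6 MHz.
51 MHz mod fs = 5.4 MHz.
5.4 MHz ≤ fs/2 = 7.6 MHz, appears at 5.4 MHz.
38.4 MHz mod fs = 8 MHz.
8 MHz > fs/2 = 7.6 MHz, folds to fs − 8 MHz = 7.2 MHz.
Distinct values: {4.6 MHz, 5.4 MHz, 7.2 MHz}.

4.6 MHz, 5.4 MHz, 7.2 MHz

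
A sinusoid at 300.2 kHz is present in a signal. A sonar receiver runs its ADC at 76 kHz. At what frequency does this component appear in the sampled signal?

3.8 kHz

300.2 kHz mod fs = 72.2 kHz.
72.2 kHz > fs/2 = 38 kHz, folds to fs − 72.2 kHz = 3.8 kHz.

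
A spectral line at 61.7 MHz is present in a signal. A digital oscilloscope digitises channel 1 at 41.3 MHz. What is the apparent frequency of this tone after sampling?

20.4 MHz

61.7 MHz mod fs = 20.4 MHz.
20.4 MHz ≤ fs/2 = 20.65 MHz, appears at 20.4 MHz.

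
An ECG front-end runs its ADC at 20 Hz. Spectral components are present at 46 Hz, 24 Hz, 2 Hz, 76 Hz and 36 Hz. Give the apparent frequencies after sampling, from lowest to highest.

fs/2 = 10 Hz.
46 Hz mod fs = 6 Hz.
6 Hz ≤ fs/2 = 10 Hz, appears at 6 Hz.
24 Hz mod fs = 4 Hz.
4 Hz ≤ fs/2 = 10 Hz, appears at 4 Hz.
2 Hz ≤ fs/2 = 10 Hz, passes unchanged.
76 Hz mod fs = 16 Hz.
16 Hz > fs/2 = 10 Hz, folds to fs − 16 Hz = 4 Hz.
36 Hz mod fs = 16 Hz.
16 Hz > fs/2 = 10 Hz, folds to fs − 16 Hz = 4 Hz.
Distinct values: {2 Hz, 4 Hz, 6 Hz}.

2 Hz, 4 Hz, 6 Hz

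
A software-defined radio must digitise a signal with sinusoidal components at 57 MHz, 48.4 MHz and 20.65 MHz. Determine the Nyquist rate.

Highest-frequency component: 57 MHz.
Nyquist rate = 2 × 57 MHz = 114 MHz.

114 MHz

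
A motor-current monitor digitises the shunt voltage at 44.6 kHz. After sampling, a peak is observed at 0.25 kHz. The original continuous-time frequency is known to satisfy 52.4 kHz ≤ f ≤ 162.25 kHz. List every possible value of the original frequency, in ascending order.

88.95 kHz, 89.45 kHz, 133.55 kHz, 134.05 kHz

Frequencies that alias to 0.25 kHz are k·fs ± 0.25 kHz for integer k ≥ 0.
k=0: 0.25 kHz.
k=1: 44.35 kHz, 44.85 kHz.
k=2: 88.95 kHz, 89.45 kHz.
k=3: 133.55 kHz, 134.05 kHz.
k=4: 178.15 kHz, 178.65 kHz.
Within [52.4 kHz, 162.25 kHz]: 88.95 kHz, 89.45 kHz, 133.55 kHz, 134.05 kHz.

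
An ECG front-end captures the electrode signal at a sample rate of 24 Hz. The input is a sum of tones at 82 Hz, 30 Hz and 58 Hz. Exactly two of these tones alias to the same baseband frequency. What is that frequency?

fs/2 = 12 Hz.
82 Hz mod fs = 10 Hz.
10 Hz ≤ fs/2 = 12 Hz, appears at 10 Hz.
30 Hz mod fs = 6 Hz.
6 Hz ≤ fs/2 = 12 Hz, appears at 6 Hz.
58 Hz mod fs = 10 Hz.
10 Hz ≤ fs/2 = 12 Hz, appears at 10 Hz.
58 Hz and 82 Hz both map to 10 Hz.

10 Hz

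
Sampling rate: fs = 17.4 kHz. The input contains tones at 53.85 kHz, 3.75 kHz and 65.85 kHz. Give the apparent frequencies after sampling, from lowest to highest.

fs/2 = 8.7 kHz.
53.85 kHz mod fs = 1.65 kHz.
1.65 kHz ≤ fs/2 = 8.7 kHz, appears at 1.65 kHz.
3.75 kHz ≤ fs/2 = 8.7 kHz, passes unchanged.
65.85 kHz mod fs = 13.65 kHz.
13.65 kHz > fs/2 = 8.7 kHz, folds to fs − 13.65 kHz = 3.75 kHz.
Distinct values: {1.65 kHz, 3.75 kHz}.

1.65 kHz, 3.75 kHz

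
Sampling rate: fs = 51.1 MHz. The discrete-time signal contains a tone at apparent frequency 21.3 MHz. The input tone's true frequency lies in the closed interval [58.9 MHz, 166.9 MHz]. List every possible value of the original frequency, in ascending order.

Frequencies that alias to 21.3 MHz are k·fs ± 21.3 MHz for integer k ≥ 0.
k=0: 21.3 MHz.
k=1: 29.8 MHz, 72.4 MHz.
k=2: 80.9 MHz, 123.5 MHz.
k=3: 132 MHz, 174.6 MHz.
k=4: 183.1 MHz, 225.7 MHz.
Within [58.9 MHz, 166.9 MHz]: 72.4 MHz, 80.9 MHz, 123.5 MHz, 132 MHz.

72.4 MHz, 80.9 MHz, 123.5 MHz, 132 MHz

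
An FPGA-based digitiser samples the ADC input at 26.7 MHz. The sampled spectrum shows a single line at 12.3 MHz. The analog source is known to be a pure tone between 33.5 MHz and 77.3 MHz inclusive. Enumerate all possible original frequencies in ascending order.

39 MHz, 41.1 MHz, 65.7 MHz, 67.8 MHz

Frequencies that alias to 12.3 MHz are k·fs ± 12.3 MHz for integer k ≥ 0.
k=0: 12.3 MHz.
k=1: 14.4 MHz, 39 MHz.
k=2: 41.1 MHz, 65.7 MHz.
k=3: 67.8 MHz, 92.4 MHz.
k=4: 94.5 MHz, 119.1 MHz.
Within [33.5 MHz, 77.3 MHz]: 39 MHz, 41.1 MHz, 65.7 MHz, 67.8 MHz.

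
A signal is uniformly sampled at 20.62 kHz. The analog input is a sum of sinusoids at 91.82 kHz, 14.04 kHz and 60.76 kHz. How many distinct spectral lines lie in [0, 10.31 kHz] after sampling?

3

fs/2 = 10.31 kHz.
91.82 kHz mod fs = 9.34 kHz.
9.34 kHz ≤ fs/2 = 10.31 kHz, appears at 9.34 kHz.
14.04 kHz > fs/2 = 10.31 kHz, folds to fs − 14.04 kHz = 6.58 kHz.
60.76 kHz mod fs = 19.52 kHz.
19.52 kHz > fs/2 = 10.31 kHz, folds to fs − 19.52 kHz = 1.1 kHz.
Distinct values: {1.1 kHz, 6.58 kHz, 9.34 kHz} → 3.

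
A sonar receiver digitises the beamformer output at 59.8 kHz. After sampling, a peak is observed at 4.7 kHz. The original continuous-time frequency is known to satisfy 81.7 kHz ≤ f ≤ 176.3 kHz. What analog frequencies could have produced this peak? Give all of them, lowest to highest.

114.9 kHz, 124.3 kHz, 174.7 kHz

Frequencies that alias to 4.7 kHz are k·fs ± 4.7 kHz for integer k ≥ 0.
k=0: 4.7 kHz.
k=1: 55.1 kHz, 64.5 kHz.
k=2: 114.9 kHz, 124.3 kHz.
k=3: 174.7 kHz, 184.1 kHz.
k=4: 234.5 kHz, 243.9 kHz.
Within [81.7 kHz, 176.3 kHz]: 114.9 kHz, 124.3 kHz, 174.7 kHz.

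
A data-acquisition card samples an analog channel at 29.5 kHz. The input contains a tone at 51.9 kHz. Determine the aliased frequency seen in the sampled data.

7.1 kHz

51.9 kHz mod fs = 22.4 kHz.
22.4 kHz > fs/2 = 14.75 kHz, folds to fs − 22.4 kHz = 7.1 kHz.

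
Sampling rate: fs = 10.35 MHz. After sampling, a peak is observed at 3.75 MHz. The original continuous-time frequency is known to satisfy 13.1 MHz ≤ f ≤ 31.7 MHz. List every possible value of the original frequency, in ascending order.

14.1 MHz, 16.95 MHz, 24.45 MHz, 27.3 MHz

Frequencies that alias to 3.75 MHz are k·fs ± 3.75 MHz for integer k ≥ 0.
k=0: 3.75 MHz.
k=1: 6.6 MHz, 14.1 MHz.
k=2: 16.95 MHz, 24.45 MHz.
k=3: 27.3 MHz, 34.8 MHz.
k=4: 37.65 MHz, 45.15 MHz.
Within [13.1 MHz, 31.7 MHz]: 14.1 MHz, 16.95 MHz, 24.45 MHz, 27.3 MHz.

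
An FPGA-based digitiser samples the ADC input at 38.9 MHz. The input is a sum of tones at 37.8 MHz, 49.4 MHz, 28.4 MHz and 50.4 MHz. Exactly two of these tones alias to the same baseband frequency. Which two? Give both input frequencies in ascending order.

28.4 MHz, 49.4 MHz

fs/2 = 19.45 MHz.
37.8 MHz > fs/2 = 19.45 MHz, folds to fs − 37.8 MHz = 1.1 MHz.
49.4 MHz mod fs = 10.5 MHz.
10.5 MHz ≤ fs/2 = 19.45 MHz, appears at 10.5 MHz.
28.4 MHz > fs/2 = 19.45 MHz, folds to fs − 28.4 MHz = 10.5 MHz.
50.4 MHz mod fs = 11.5 MHz.
11.5 MHz ≤ fs/2 = 19.45 MHz, appears at 11.5 MHz.
28.4 MHz and 49.4 MHz both map to 10.5 MHz.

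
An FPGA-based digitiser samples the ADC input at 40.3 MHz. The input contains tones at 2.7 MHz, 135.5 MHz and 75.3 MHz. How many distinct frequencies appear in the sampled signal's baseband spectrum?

fs/2 = 20.15 MHz.
2.7 MHz ≤ fs/2 = 20.15 MHz, passes unchanged.
135.5 MHz mod fs = 14.6 MHz.
14.6 MHz ≤ fs/2 = 20.15 MHz, appears at 14.6 MHz.
75.3 MHz mod fs = 35 MHz.
35 MHz > fs/2 = 20.15 MHz, folds to fs − 35 MHz = 5.3 MHz.
Distinct values: {2.7 MHz, 5.3 MHz, 14.6 MHz} → 3.

3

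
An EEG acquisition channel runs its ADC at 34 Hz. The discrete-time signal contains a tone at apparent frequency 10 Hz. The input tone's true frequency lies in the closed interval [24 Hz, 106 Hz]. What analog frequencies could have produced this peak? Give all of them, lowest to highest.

24 Hz, 44 Hz, 58 Hz, 78 Hz, 92 Hz

Frequencies that alias to 10 Hz are k·fs ± 10 Hz for integer k ≥ 0.
k=0: 10 Hz.
k=1: 24 Hz, 44 Hz.
k=2: 58 Hz, 78 Hz.
k=3: 92 Hz, 112 Hz.
k=4: 126 Hz, 146 Hz.
Within [24 Hz, 106 Hz]: 24 Hz, 44 Hz, 58 Hz, 78 Hz, 92 Hz.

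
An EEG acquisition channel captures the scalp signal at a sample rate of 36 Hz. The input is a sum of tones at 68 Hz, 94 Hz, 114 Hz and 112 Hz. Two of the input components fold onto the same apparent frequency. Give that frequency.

fs/2 = 18 Hz.
68 Hz mod fs = 32 Hz.
32 Hz > fs/2 = 18 Hz, folds to fs − 32 Hz = 4 Hz.
94 Hz mod fs = 22 Hz.
22 Hz > fs/2 = 18 Hz, folds to fs − 22 Hz = 14 Hz.
114 Hz mod fs = 6 Hz.
6 Hz ≤ fs/2 = 18 Hz, appears at 6 Hz.
112 Hz mod fs = 4 Hz.
4 Hz ≤ fs/2 = 18 Hz, appears at 4 Hz.
68 Hz and 112 Hz both map to 4 Hz.

4 Hz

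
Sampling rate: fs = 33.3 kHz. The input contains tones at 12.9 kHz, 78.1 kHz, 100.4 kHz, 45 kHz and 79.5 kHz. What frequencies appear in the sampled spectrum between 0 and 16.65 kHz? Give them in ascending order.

0.5 kHz, 11.5 kHz, 11.7 kHz, 12.9 kHz

fs/2 = 16.65 kHz.
12.9 kHz ≤ fs/2 = 16.65 kHz, passes unchanged.
78.1 kHz mod fs = 11.5 kHz.
11.5 kHz ≤ fs/2 = 16.65 kHz, appears at 11.5 kHz.
100.4 kHz mod fs = 0.5 kHz.
0.5 kHz ≤ fs/2 = 16.65 kHz, appears at 0.5 kHz.
45 kHz mod fs = 11.7 kHz.
11.7 kHz ≤ fs/2 = 16.65 kHz, appears at 11.7 kHz.
79.5 kHz mod fs = 12.9 kHz.
12.9 kHz ≤ fs/2 = 16.65 kHz, appears at 12.9 kHz.
Distinct values: {0.5 kHz, 11.5 kHz, 11.7 kHz, 12.9 kHz}.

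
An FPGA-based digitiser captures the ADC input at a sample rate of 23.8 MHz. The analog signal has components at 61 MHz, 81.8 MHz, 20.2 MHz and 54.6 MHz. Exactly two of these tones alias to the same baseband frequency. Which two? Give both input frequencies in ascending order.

fs/2 = 11.9 MHz.
61 MHz mod fs = 13.4 MHz.
13.4 MHz > fs/2 = 11.9 MHz, folds to fs − 13.4 MHz = 10.4 MHz.
81.8 MHz mod fs = 10.4 MHz.
10.4 MHz ≤ fs/2 = 11.9 MHz, appears at 10.4 MHz.
20.2 MHz > fs/2 = 11.9 MHz, folds to fs − 20.2 MHz = 3.6 MHz.
54.6 MHz mod fs = 7 MHz.
7 MHz ≤ fs/2 = 11.9 MHz, appears at 7 MHz.
61 MHz and 81.8 MHz both map to 10.4 MHz.

61 MHz, 81.8 MHz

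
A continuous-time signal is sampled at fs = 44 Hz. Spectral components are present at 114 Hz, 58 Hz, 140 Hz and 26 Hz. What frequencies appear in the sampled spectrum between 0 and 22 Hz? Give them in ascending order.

fs/2 = 22 Hz.
114 Hz mod fs = 26 Hz.
26 Hz > fs/2 = 22 Hz, folds to fs − 26 Hz = 18 Hz.
58 Hz mod fs = 14 Hz.
14 Hz ≤ fs/2 = 22 Hz, appears at 14 Hz.
140 Hz mod fs = 8 Hz.
8 Hz ≤ fs/2 = 22 Hz, appears at 8 Hz.
26 Hz > fs/2 = 22 Hz, folds to fs − 26 Hz = 18 Hz.
Distinct values: {8 Hz, 14 Hz, 18 Hz}.

8 Hz, 14 Hz, 18 Hz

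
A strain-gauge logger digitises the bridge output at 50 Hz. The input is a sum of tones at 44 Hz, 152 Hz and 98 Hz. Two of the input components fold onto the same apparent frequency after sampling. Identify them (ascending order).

fs/2 = 25 Hz.
44 Hz > fs/2 = 25 Hz, folds to fs − 44 Hz = 6 Hz.
152 Hz mod fs = 2 Hz.
2 Hz ≤ fs/2 = 25 Hz, appears at 2 Hz.
98 Hz mod fs = 48 Hz.
48 Hz > fs/2 = 25 Hz, folds to fs − 48 Hz = 2 Hz.
98 Hz and 152 Hz both map to 2 Hz.

98 Hz, 152 Hz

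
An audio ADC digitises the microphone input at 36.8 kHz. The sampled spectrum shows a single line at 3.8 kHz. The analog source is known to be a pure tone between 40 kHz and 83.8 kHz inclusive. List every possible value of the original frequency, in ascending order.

Frequencies that alias to 3.8 kHz are k·fs ± 3.8 kHz for integer k ≥ 0.
k=0: 3.8 kHz.
k=1: 33 kHz, 40.6 kHz.
k=2: 69.8 kHz, 77.4 kHz.
k=3: 106.6 kHz, 114.2 kHz.
Within [40 kHz, 83.8 kHz]: 40.6 kHz, 69.8 kHz, 77.4 kHz.

40.6 kHz, 69.8 kHz, 77.4 kHz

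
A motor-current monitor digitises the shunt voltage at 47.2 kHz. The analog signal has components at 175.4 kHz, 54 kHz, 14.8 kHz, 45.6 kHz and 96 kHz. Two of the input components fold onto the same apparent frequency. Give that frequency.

fs/2 = 23.6 kHz.
175.4 kHz mod fs = 33.8 kHz.
33.8 kHz > fs/2 = 23.6 kHz, folds to fs − 33.8 kHz = 13.4 kHz.
54 kHz mod fs = 6.8 kHz.
6.8 kHz ≤ fs/2 = 23.6 kHz, appears at 6.8 kHz.
14.8 kHz ≤ fs/2 = 23.6 kHz, passes unchanged.
45.6 kHz > fs/2 = 23.6 kHz, folds to fs − 45.6 kHz = 1.6 kHz.
96 kHz mod fs = 1.6 kHz.
1.6 kHz ≤ fs/2 = 23.6 kHz, appears at 1.6 kHz.
45.6 kHz and 96 kHz both map to 1.6 kHz.

1.6 kHz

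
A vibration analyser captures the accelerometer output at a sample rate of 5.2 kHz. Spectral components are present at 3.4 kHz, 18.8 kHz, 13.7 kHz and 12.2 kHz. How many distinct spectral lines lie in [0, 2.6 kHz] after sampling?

3

fs/2 = 2.6 kHz.
3.4 kHz > fs/2 = 2.6 kHz, folds to fs − 3.4 kHz = 1.8 kHz.
18.8 kHz mod fs = 3.2 kHz.
3.2 kHz > fs/2 = 2.6 kHz, folds to fs − 3.2 kHz = 2 kHz.
13.7 kHz mod fs = 3.3 kHz.
3.3 kHz > fs/2 = 2.6 kHz, folds to fs − 3.3 kHz = 1.9 kHz.
12.2 kHz mod fs = 1.8 kHz.
1.8 kHz ≤ fs/2 = 2.6 kHz, appears at 1.8 kHz.
Distinct values: {1.8 kHz, 1.9 kHz, 2 kHz} → 3.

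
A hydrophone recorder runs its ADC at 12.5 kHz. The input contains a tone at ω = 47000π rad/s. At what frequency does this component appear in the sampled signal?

ω = 47000π rad/s → f = ω/(2π) = 23500 Hz = 23.5 kHz.
23.5 kHz mod fs = 11 kHz.
11 kHz > fs/2 = 6.25 kHz, folds to fs − 11 kHz = 1.5 kHz.

1.5 kHz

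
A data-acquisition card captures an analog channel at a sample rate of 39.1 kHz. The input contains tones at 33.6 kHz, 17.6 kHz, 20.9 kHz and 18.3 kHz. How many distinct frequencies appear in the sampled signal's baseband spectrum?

4

fs/2 = 19.55 kHz.
33.6 kHz > fs/2 = 19.55 kHz, folds to fs − 33.6 kHz = 5.5 kHz.
17.6 kHz ≤ fs/2 = 19.55 kHz, passes unchanged.
20.9 kHz > fs/2 = 19.55 kHz, folds to fs − 20.9 kHz = 18.2 kHz.
18.3 kHz ≤ fs/2 = 19.55 kHz, passes unchanged.
Distinct values: {5.5 kHz, 17.6 kHz, 18.2 kHz, 18.3 kHz} → 4.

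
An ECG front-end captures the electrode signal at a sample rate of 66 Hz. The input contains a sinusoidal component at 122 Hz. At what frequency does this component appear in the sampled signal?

10 Hz

122 Hz mod fs = 56 Hz.
56 Hz > fs/2 = 33 Hz, folds to fs − 56 Hz = 10 Hz.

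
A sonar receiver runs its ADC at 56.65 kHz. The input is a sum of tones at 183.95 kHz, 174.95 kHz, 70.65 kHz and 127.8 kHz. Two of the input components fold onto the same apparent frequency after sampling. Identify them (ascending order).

70.65 kHz, 183.95 kHz

fs/2 = 28.325 kHz.
183.95 kHz mod fs = 14 kHz.
14 kHz ≤ fs/2 = 28.325 kHz, appears at 14 kHz.
174.95 kHz mod fs = 5 kHz.
5 kHz ≤ fs/2 = 28.325 kHz, appears at 5 kHz.
70.65 kHz mod fs = 14 kHz.
14 kHz ≤ fs/2 = 28.325 kHz, appears at 14 kHz.
127.8 kHz mod fs = 14.5 kHz.
14.5 kHz ≤ fs/2 = 28.325 kHz, appears at 14.5 kHz.
70.65 kHz and 183.95 kHz both map to 14 kHz.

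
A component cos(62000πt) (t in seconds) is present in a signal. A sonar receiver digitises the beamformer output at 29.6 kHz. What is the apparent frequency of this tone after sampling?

1.4 kHz

ω = 62000π rad/s → f = ω/(2π) = 31000 Hz = 31 kHz.
31 kHz mod fs = 1.4 kHz.
1.4 kHz ≤ fs/2 = 14.8 kHz, appears at 1.4 kHz.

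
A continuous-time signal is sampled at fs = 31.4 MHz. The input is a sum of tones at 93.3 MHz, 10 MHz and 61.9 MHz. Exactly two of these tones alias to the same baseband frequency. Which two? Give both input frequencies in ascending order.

61.9 MHz, 93.3 MHz

fs/2 = 15.7 MHz.
93.3 MHz mod fs = 30.5 MHz.
30.5 MHz > fs/2 = 15.7 MHz, folds to fs − 30.5 MHz = 0.9 MHz.
10 MHz ≤ fs/2 = 15.7 MHz, passes unchanged.
61.9 MHz mod fs = 30.5 MHz.
30.5 MHz > fs/2 = 15.7 MHz, folds to fs − 30.5 MHz = 0.9 MHz.
61.9 MHz and 93.3 MHz both map to 0.9 MHz.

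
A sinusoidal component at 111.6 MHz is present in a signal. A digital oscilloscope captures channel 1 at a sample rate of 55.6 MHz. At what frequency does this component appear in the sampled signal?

0.4 MHz

111.6 MHz mod fs = 0.4 MHz.
0.4 MHz ≤ fs/2 = 27.8 MHz, appears at 0.4 MHz.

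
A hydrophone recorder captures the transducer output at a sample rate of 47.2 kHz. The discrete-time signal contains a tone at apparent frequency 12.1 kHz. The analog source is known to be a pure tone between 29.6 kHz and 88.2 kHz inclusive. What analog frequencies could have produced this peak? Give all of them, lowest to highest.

Frequencies that alias to 12.1 kHz are k·fs ± 12.1 kHz for integer k ≥ 0.
k=0: 12.1 kHz.
k=1: 35.1 kHz, 59.3 kHz.
k=2: 82.3 kHz, 106.5 kHz.
k=3: 129.5 kHz, 153.7 kHz.
Within [29.6 kHz, 88.2 kHz]: 35.1 kHz, 59.3 kHz, 82.3 kHz.

35.1 kHz, 59.3 kHz, 82.3 kHz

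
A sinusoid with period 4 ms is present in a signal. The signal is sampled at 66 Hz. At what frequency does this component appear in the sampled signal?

T = 4 ms → f = 1/T = 250 Hz.
250 Hz mod fs = 52 Hz.
52 Hz > fs/2 = 33 Hz, folds to fs − 52 Hz = 14 Hz.

14 Hz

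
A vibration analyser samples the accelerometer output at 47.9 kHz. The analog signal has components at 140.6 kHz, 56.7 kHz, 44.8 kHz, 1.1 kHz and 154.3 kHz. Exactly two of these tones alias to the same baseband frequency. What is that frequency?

3.1 kHz

fs/2 = 23.95 kHz.
140.6 kHz mod fs = 44.8 kHz.
44.8 kHz > fs/2 = 23.95 kHz, folds to fs − 44.8 kHz = 3.1 kHz.
56.7 kHz mod fs = 8.8 kHz.
8.8 kHz ≤ fs/2 = 23.95 kHz, appears at 8.8 kHz.
44.8 kHz > fs/2 = 23.95 kHz, folds to fs − 44.8 kHz = 3.1 kHz.
1.1 kHz ≤ fs/2 = 23.95 kHz, passes unchanged.
154.3 kHz mod fs = 10.6 kHz.
10.6 kHz ≤ fs/2 = 23.95 kHz, appears at 10.6 kHz.
44.8 kHz and 140.6 kHz both map to 3.1 kHz.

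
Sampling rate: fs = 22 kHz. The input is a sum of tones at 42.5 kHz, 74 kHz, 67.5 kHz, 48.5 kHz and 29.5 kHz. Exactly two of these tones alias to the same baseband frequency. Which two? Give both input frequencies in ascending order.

42.5 kHz, 67.5 kHz

fs/2 = 11 kHz.
42.5 kHz mod fs = 20.5 kHz.
20.5 kHz > fs/2 = 11 kHz, folds to fs − 20.5 kHz = 1.5 kHz.
74 kHz mod fs = 8 kHz.
8 kHz ≤ fs/2 = 11 kHz, appears at 8 kHz.
67.5 kHz mod fs = 1.5 kHz.
1.5 kHz ≤ fs/2 = 11 kHz, appears at 1.5 kHz.
48.5 kHz mod fs = 4.5 kHz.
4.5 kHz ≤ fs/2 = 11 kHz, appears at 4.5 kHz.
29.5 kHz mod fs = 7.5 kHz.
7.5 kHz ≤ fs/2 = 11 kHz, appears at 7.5 kHz.
42.5 kHz and 67.5 kHz both map to 1.5 kHz.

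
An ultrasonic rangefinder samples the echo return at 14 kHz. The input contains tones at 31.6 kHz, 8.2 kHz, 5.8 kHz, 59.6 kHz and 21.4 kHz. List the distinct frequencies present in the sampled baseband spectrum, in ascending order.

3.6 kHz, 5.8 kHz, 6.6 kHz

fs/2 = 7 kHz.
31.6 kHz mod fs = 3.6 kHz.
3.6 kHz ≤ fs/2 = 7 kHz, appears at 3.6 kHz.
8.2 kHz > fs/2 = 7 kHz, folds to fs − 8.2 kHz = 5.8 kHz.
5.8 kHz ≤ fs/2 = 7 kHz, passes unchanged.
59.6 kHz mod fs = 3.6 kHz.
3.6 kHz ≤ fs/2 = 7 kHz, appears at 3.6 kHz.
21.4 kHz mod fs = 7.4 kHz.
7.4 kHz > fs/2 = 7 kHz, folds to fs − 7.4 kHz = 6.6 kHz.
Distinct values: {3.6 kHz, 5.8 kHz, 6.6 kHz}.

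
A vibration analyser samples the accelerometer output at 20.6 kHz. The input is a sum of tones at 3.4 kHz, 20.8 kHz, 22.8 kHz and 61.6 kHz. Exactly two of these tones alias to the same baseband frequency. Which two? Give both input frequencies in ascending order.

fs/2 = 10.3 kHz.
3.4 kHz ≤ fs/2 = 10.3 kHz, passes unchanged.
20.8 kHz mod fs = 0.2 kHz.
0.2 kHz ≤ fs/2 = 10.3 kHz, appears at 0.2 kHz.
22.8 kHz mod fs = 2.2 kHz.
2.2 kHz ≤ fs/2 = 10.3 kHz, appears at 2.2 kHz.
61.6 kHz mod fs = 20.4 kHz.
20.4 kHz > fs/2 = 10.3 kHz, folds to fs − 20.4 kHz = 0.2 kHz.
20.8 kHz and 61.6 kHz both map to 0.2 kHz.

20.8 kHz, 61.6 kHz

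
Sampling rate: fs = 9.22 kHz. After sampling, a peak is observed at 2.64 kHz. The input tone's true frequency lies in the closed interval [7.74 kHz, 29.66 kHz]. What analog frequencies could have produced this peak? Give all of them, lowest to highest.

Frequencies that alias to 2.64 kHz are k·fs ± 2.64 kHz for integer k ≥ 0.
k=0: 2.64 kHz.
k=1: 6.58 kHz, 11.86 kHz.
k=2: 15.8 kHz, 21.08 kHz.
k=3: 25.02 kHz, 30.3 kHz.
k=4: 34.24 kHz, 39.52 kHz.
Within [7.74 kHz, 29.66 kHz]: 11.86 kHz, 15.8 kHz, 21.08 kHz, 25.02 kHz.

11.86 kHz, 15.8 kHz, 21.08 kHz, 25.02 kHz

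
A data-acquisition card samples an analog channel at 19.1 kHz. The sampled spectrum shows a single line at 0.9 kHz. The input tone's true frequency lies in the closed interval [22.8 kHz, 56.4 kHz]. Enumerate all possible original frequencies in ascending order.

Frequencies that alias to 0.9 kHz are k·fs ± 0.9 kHz for integer k ≥ 0.
k=0: 0.9 kHz.
k=1: 18.2 kHz, 20 kHz.
k=2: 37.3 kHz, 39.1 kHz.
k=3: 56.4 kHz, 58.2 kHz.
k=4: 75.5 kHz, 77.3 kHz.
Within [22.8 kHz, 56.4 kHz]: 37.3 kHz, 39.1 kHz, 56.4 kHz.

37.3 kHz, 39.1 kHz, 56.4 kHz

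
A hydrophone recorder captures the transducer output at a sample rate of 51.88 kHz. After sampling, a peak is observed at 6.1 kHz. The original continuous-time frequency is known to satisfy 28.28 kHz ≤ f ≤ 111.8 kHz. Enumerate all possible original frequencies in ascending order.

Frequencies that alias to 6.1 kHz are k·fs ± 6.1 kHz for integer k ≥ 0.
k=0: 6.1 kHz.
k=1: 45.78 kHz, 57.98 kHz.
k=2: 97.66 kHz, 109.86 kHz.
k=3: 149.54 kHz, 161.74 kHz.
Within [28.28 kHz, 111.8 kHz]: 45.78 kHz, 57.98 kHz, 97.66 kHz, 109.86 kHz.

45.78 kHz, 57.98 kHz, 97.66 kHz, 109.86 kHz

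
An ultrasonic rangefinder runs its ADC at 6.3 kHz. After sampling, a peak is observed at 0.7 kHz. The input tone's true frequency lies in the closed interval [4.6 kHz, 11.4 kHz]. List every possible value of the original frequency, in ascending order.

5.6 kHz, 7 kHz

Frequencies that alias to 0.7 kHz are k·fs ± 0.7 kHz for integer k ≥ 0.
k=0: 0.7 kHz.
k=1: 5.6 kHz, 7 kHz.
k=2: 11.9 kHz, 13.3 kHz.
Within [4.6 kHz, 11.4 kHz]: 5.6 kHz, 7 kHz.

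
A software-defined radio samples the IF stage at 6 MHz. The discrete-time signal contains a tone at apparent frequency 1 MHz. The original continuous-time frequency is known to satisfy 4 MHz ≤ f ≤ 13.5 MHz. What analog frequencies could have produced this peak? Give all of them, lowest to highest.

5 MHz, 7 MHz, 11 MHz, 13 MHz

Frequencies that alias to 1 MHz are k·fs ± 1 MHz for integer k ≥ 0.
k=0: 1 MHz.
k=1: 5 MHz, 7 MHz.
k=2: 11 MHz, 13 MHz.
k=3: 17 MHz, 19 MHz.
Within [4 MHz, 13.5 MHz]: 5 MHz, 7 MHz, 11 MHz, 13 MHz.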